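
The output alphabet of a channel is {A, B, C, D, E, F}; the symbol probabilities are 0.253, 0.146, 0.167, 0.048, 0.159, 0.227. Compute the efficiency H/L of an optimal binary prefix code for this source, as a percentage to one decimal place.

Entropy H = −Σ p log₂ p ≈ 2.4558 bits.
Huffman merges: 6/125+73/500→97/500; 159/1000+167/1000→163/500; 97/500+227/1000→421/1000; 253/1000+163/500→579/1000; 421/1000+579/1000→1. L = 63/25 ≈ 2.5200.
Efficiency = H/L = 2.4558/2.5200 = 97.5%.

97.5%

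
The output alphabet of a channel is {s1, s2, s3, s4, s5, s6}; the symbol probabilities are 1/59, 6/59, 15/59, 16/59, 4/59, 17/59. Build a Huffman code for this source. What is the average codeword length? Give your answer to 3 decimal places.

2.271 bits/symbol

Repeatedly combine the two least-probable nodes; the expected code length is the sum of the merged weights.
merge 1/59 + 4/59 → 5/59
merge 5/59 + 6/59 → 11/59
merge 11/59 + 15/59 → 26/59
merge 16/59 + 17/59 → 33/59
merge 26/59 + 33/59 → 1
L = 5/59 + 11/59 + 26/59 + 33/59 + 1 = 134/59 ≈ 2.271 bits/symbol.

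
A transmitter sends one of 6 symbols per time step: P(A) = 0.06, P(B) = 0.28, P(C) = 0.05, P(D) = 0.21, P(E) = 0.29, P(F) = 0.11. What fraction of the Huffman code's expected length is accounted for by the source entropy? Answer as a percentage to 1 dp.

Entropy H = −Σ p log₂ p ≈ 2.3149 bits.
Huffman merges: 1/20+3/50→11/100; 11/100+11/100→11/50; 21/100+11/50→43/100; 7/25+29/100→57/100; 43/100+57/100→1. L = 233/100 ≈ 2.3300.
Efficiency = H/L = 2.3149/2.3300 = 99.4%.

99.4%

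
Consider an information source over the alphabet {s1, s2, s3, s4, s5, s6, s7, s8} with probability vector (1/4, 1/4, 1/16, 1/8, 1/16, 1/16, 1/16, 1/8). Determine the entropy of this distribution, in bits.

Each probability is a power of 1/2, so log₂(1/p) is an integer.
H = Σ p·log₂(1/p) = 1/4·2 + 1/4·2 + 1/16·4 + 1/8·3 + 1/16·4 + 1/16·4 + 1/16·4 + 1/8·3 = 2.75 bits.

2.75 bits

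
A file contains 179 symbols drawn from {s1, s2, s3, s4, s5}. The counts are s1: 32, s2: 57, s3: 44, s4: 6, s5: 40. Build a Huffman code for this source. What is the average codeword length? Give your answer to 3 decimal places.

Probabilities are the counts divided by 179.
Repeatedly combine the two least-probable nodes; the expected code length is the sum of the merged weights.
merge 6/179 + 32/179 → 38/179
merge 38/179 + 40/179 → 78/179
merge 44/179 + 57/179 → 101/179
merge 78/179 + 101/179 → 1
L = 38/179 + 78/179 + 101/179 + 1 = 396/179 ≈ 2.212 bits/symbol.

2.212 bits/symbol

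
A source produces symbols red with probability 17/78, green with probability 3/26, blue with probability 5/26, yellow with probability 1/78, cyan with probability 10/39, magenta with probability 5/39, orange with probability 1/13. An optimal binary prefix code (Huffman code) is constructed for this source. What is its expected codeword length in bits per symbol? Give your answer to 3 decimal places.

Repeatedly combine the two least-probable nodes; the expected code length is the sum of the merged weights.
merge 1/78 + 1/13 → 7/78
merge 7/78 + 3/26 → 8/39
merge 5/39 + 5/26 → 25/78
merge 8/39 + 17/78 → 11/26
merge 10/39 + 25/78 → 15/26
merge 11/26 + 15/26 → 1
L = 7/78 + 8/39 + 25/78 + 11/26 + 15/26 + 1 = 34/13 ≈ 2.615 bits/symbol.

2.615 bits/symbol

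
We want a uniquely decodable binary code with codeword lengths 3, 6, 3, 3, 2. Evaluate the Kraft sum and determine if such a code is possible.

0.640625; yes

With common denominator 2^6 = 64: Σ 2^(−ℓᵢ) = 8/64 + 1/64 + 8/64 + 8/64 + 16/64 = 41/64 = 0.640625.
Kraft's inequality requires Σ ≤ 1; here Σ = 0.640625 ≤ 1, so such a prefix code exists.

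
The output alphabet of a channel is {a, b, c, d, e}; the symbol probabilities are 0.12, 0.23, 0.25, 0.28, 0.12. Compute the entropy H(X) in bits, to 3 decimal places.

H = −Σ pᵢ log₂ pᵢ.
−0.12·log₂(0.12) = 0.3671
−0.23·log₂(0.23) = 0.4877
−0.25·log₂(0.25) = 0.5000
−0.28·log₂(0.28) = 0.5142
−0.12·log₂(0.12) = 0.3671
Sum ≈ 2.2360 → 2.236 bits.

2.236 bits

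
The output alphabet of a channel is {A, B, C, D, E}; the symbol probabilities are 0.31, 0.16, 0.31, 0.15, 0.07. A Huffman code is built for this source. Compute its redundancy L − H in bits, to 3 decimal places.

0.070 bits

Entropy H = −Σ p log₂ p ≈ 2.1497 bits.
Huffman merges: 7/100+3/20→11/50; 4/25+11/50→19/50; 31/100+31/100→31/50; 19/50+31/50→1. L = 111/50 ≈ 2.2200.
L − H = 2.2200 − 2.1497 = 0.070 bits.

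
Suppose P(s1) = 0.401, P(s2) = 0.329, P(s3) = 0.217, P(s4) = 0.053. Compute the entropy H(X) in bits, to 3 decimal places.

1.759 bits

H = −Σ pᵢ log₂ pᵢ.
−0.401·log₂(0.401) = 0.5286
−0.329·log₂(0.329) = 0.5277
−0.217·log₂(0.217) = 0.4783
−0.053·log₂(0.053) = 0.2246
Sum ≈ 1.7592 → 1.759 bits.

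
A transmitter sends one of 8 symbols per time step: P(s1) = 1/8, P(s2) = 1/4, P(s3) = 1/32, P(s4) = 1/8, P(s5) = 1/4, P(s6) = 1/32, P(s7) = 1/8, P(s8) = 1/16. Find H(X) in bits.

2.6875 bits

Each probability is a power of 1/2, so log₂(1/p) is an integer.
H = Σ p·log₂(1/p) = 1/8·3 + 1/4·2 + 1/32·5 + 1/8·3 + 1/4·2 + 1/32·5 + 1/8·3 + 1/16·4 = 2.6875 bits.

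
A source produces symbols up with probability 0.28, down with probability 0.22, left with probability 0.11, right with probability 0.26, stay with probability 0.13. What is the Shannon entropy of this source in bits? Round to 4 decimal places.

H = −Σ pᵢ log₂ pᵢ.
−0.28·log₂(0.28) = 0.5142
−0.22·log₂(0.22) = 0.4806
−0.11·log₂(0.11) = 0.3503
−0.26·log₂(0.26) = 0.5053
−0.13·log₂(0.13) = 0.3826
Sum ≈ 2.2330 → 2.2330 bits.

2.2330 bits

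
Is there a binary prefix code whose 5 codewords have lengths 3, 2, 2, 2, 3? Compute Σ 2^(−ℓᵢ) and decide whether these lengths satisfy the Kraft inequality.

1; yes

With common denominator 2^3 = 8: Σ 2^(−ℓᵢ) = 1/8 + 2/8 + 2/8 + 2/8 + 1/8 = 8/8 = 1.
Kraft's inequality requires Σ ≤ 1; here Σ = 1 ≤ 1, so such a prefix code exists.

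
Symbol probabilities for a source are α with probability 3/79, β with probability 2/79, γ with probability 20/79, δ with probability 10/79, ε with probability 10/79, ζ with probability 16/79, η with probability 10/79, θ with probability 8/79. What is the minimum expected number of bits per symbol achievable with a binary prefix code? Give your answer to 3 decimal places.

Repeatedly combine the two least-probable nodes; the expected code length is the sum of the merged weights.
merge 2/79 + 3/79 → 5/79
merge 5/79 + 8/79 → 13/79
merge 10/79 + 10/79 → 20/79
merge 10/79 + 13/79 → 23/79
merge 16/79 + 20/79 → 36/79
merge 20/79 + 23/79 → 43/79
merge 36/79 + 43/79 → 1
L = 5/79 + 13/79 + 20/79 + 23/79 + 36/79 + 43/79 + 1 = 219/79 ≈ 2.772 bits/symbol.

2.772 bits/symbol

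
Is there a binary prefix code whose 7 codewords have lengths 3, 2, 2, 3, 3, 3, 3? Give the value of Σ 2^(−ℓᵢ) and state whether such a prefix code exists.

With common denominator 2^3 = 8: Σ 2^(−ℓᵢ) = 1/8 + 2/8 + 2/8 + 1/8 + 1/8 + 1/8 + 1/8 = 9/8 = 1.125.
Kraft's inequality requires Σ ≤ 1; here Σ = 1.125 > 1, so no such prefix code exists.

1.125; no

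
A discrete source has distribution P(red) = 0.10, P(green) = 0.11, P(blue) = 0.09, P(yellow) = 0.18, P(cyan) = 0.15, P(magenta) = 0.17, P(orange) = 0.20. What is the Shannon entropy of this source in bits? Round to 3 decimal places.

H = −Σ pᵢ log₂ pᵢ.
−0.10·log₂(0.10) = 0.3322
−0.11·log₂(0.11) = 0.3503
−0.09·log₂(0.09) = 0.3127
−0.18·log₂(0.18) = 0.4453
−0.15·log₂(0.15) = 0.4105
−0.17·log₂(0.17) = 0.4346
−0.20·log₂(0.20) = 0.4644
Sum ≈ 2.7500 → 2.750 bits.

2.750 bits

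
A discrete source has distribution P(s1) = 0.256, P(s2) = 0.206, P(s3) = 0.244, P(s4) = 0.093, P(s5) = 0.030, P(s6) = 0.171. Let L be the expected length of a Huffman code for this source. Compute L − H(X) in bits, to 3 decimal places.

0.042 bits

Entropy H = −Σ p log₂ p ≈ 2.3755 bits.
Huffman merges: 3/100+93/1000→123/1000; 123/1000+171/1000→147/500; 103/500+61/250→9/20; 32/125+147/500→11/20; 9/20+11/20→1. L = 2417/1000 ≈ 2.4170.
L − H = 2.4170 − 2.3755 = 0.042 bits.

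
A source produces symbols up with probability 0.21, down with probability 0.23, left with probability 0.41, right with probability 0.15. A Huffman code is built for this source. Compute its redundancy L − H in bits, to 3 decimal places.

Entropy H = −Σ p log₂ p ≈ 1.8984 bits.
Huffman merges: 3/20+21/100→9/25; 23/100+9/25→59/100; 41/100+59/100→1. L = 39/20 ≈ 1.9500.
L − H = 1.9500 − 1.8984 = 0.052 bits.

0.052 bits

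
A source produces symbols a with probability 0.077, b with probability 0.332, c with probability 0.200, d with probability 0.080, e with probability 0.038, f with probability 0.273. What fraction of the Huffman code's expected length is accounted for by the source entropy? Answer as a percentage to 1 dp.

Entropy H = −Σ p log₂ p ≈ 2.2595 bits.
Huffman merges: 19/500+77/1000→23/200; 2/25+23/200→39/200; 39/200+1/5→79/200; 273/1000+83/250→121/200; 79/200+121/200→1. L = 231/100 ≈ 2.3100.
Efficiency = H/L = 2.2595/2.3100 = 97.8%.

97.8%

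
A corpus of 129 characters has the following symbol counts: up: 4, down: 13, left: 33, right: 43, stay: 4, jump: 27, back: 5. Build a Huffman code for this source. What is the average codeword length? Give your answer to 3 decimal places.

Probabilities are the counts divided by 129.
Repeatedly combine the two least-probable nodes; the expected code length is the sum of the merged weights.
merge 4/129 + 4/129 → 8/129
merge 5/129 + 8/129 → 13/129
merge 13/129 + 13/129 → 26/129
merge 26/129 + 9/43 → 53/129
merge 11/43 + 1/3 → 76/129
merge 53/129 + 76/129 → 1
L = 8/129 + 13/129 + 26/129 + 53/129 + 76/129 + 1 = 305/129 ≈ 2.364 bits/symbol.

2.364 bits/symbol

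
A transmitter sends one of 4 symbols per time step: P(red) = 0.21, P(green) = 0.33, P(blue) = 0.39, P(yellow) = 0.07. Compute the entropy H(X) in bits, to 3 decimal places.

H = −Σ pᵢ log₂ pᵢ.
−0.21·log₂(0.21) = 0.4728
−0.33·log₂(0.33) = 0.5278
−0.39·log₂(0.39) = 0.5298
−0.07·log₂(0.07) = 0.2686
Sum ≈ 1.7990 → 1.799 bits.

1.799 bits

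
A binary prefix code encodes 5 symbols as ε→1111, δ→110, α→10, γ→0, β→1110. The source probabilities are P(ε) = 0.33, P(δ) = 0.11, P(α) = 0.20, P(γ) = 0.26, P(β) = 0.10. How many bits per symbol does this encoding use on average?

L̄ = Σ pᵢ·ℓᵢ = 0.33·4 + 0.11·3 + 0.20·2 + 0.26·1 + 0.10·4 = 2.71 bits/symbol.

2.71 bits/symbol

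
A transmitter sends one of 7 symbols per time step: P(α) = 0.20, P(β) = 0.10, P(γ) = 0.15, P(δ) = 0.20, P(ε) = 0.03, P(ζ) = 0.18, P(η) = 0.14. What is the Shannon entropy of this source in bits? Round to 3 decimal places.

2.666 bits

H = −Σ pᵢ log₂ pᵢ.
−0.20·log₂(0.20) = 0.4644
−0.10·log₂(0.10) = 0.3322
−0.15·log₂(0.15) = 0.4105
−0.20·log₂(0.20) = 0.4644
−0.03·log₂(0.03) = 0.1518
−0.18·log₂(0.18) = 0.4453
−0.14·log₂(0.14) = 0.3971
Sum ≈ 2.6657 → 2.666 bits.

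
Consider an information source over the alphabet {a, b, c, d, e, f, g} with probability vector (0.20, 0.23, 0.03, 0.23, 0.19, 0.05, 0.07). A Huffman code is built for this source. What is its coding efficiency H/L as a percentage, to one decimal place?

Entropy H = −Σ p log₂ p ≈ 2.5314 bits.
Huffman merges: 3/100+1/20→2/25; 7/100+2/25→3/20; 3/20+19/100→17/50; 1/5+23/100→43/100; 23/100+17/50→57/100; 43/100+57/100→1. L = 257/100 ≈ 2.5700.
Efficiency = H/L = 2.5314/2.5700 = 98.5%.

98.5%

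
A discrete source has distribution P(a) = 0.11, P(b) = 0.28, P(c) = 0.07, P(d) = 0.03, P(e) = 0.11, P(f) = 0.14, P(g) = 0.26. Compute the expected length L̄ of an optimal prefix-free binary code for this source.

Repeatedly combine the two least-probable nodes; the expected code length is the sum of the merged weights.
merge 3/100 + 7/100 → 1/10
merge 1/10 + 11/100 → 21/100
merge 11/100 + 7/50 → 1/4
merge 21/100 + 1/4 → 23/50
merge 13/50 + 7/25 → 27/50
merge 23/50 + 27/50 → 1
L = 1/10 + 21/100 + 1/4 + 23/50 + 27/50 + 1 = 64/25 = 2.56 bits/symbol.

2.56 bits/symbol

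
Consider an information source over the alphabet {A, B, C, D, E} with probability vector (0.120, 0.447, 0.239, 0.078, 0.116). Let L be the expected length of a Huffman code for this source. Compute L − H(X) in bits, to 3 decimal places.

0.034 bits

Entropy H = −Σ p log₂ p ≈ 2.0274 bits.
Huffman merges: 39/500+29/250→97/500; 3/25+97/500→157/500; 239/1000+157/500→553/1000; 447/1000+553/1000→1. L = 2061/1000 ≈ 2.0610.
L − H = 2.0610 − 2.0274 = 0.034 bits.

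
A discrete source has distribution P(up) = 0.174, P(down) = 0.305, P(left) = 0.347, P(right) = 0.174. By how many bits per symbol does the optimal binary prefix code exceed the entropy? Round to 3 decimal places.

0.070 bits

Entropy H = −Σ p log₂ p ≈ 1.9303 bits.
Huffman merges: 87/500+87/500→87/250; 61/200+347/1000→163/250; 87/250+163/250→1. L = 2 ≈ 2.0000.
L − H = 2.0000 − 1.9303 = 0.070 bits.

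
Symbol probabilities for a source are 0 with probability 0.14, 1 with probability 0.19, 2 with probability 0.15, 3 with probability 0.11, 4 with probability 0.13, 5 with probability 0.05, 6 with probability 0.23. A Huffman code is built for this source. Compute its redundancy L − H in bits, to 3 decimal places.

Entropy H = −Σ p log₂ p ≈ 2.6996 bits.
Huffman merges: 1/20+11/100→4/25; 13/100+7/50→27/100; 3/20+4/25→31/100; 19/100+23/100→21/50; 27/100+31/100→29/50; 21/50+29/50→1. L = 137/50 ≈ 2.7400.
L − H = 2.7400 − 2.6996 = 0.040 bits.

0.040 bits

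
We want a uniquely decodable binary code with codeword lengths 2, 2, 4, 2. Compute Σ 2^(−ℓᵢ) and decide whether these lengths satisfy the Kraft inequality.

With common denominator 2^4 = 16: Σ 2^(−ℓᵢ) = 4/16 + 4/16 + 1/16 + 4/16 = 13/16 = 0.8125.
Kraft's inequality requires Σ ≤ 1; here Σ = 0.8125 ≤ 1, so such a prefix code exists.

0.8125; yes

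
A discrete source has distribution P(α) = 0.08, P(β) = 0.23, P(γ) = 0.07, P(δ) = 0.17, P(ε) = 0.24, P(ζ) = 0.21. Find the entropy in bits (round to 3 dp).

2.449 bits

H = −Σ pᵢ log₂ pᵢ.
−0.08·log₂(0.08) = 0.2915
−0.23·log₂(0.23) = 0.4877
−0.07·log₂(0.07) = 0.2686
−0.17·log₂(0.17) = 0.4346
−0.24·log₂(0.24) = 0.4941
−0.21·log₂(0.21) = 0.4728
Sum ≈ 2.4493 → 2.449 bits.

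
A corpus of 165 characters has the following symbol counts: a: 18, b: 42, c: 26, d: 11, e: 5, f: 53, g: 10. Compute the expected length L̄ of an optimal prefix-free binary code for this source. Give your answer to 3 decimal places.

2.515 bits/symbol

Probabilities are the counts divided by 165.
Repeatedly combine the two least-probable nodes; the expected code length is the sum of the merged weights.
merge 1/33 + 2/33 → 1/11
merge 1/15 + 1/11 → 26/165
merge 6/55 + 26/165 → 4/15
merge 26/165 + 14/55 → 68/165
merge 4/15 + 53/165 → 97/165
merge 68/165 + 97/165 → 1
L = 1/11 + 26/165 + 4/15 + 68/165 + 97/165 + 1 = 83/33 ≈ 2.515 bits/symbol.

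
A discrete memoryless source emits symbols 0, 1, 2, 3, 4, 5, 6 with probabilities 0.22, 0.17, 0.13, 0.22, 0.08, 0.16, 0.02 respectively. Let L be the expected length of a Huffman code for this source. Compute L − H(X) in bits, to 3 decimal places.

0.054 bits

Entropy H = −Σ p log₂ p ≈ 2.6058 bits.
Huffman merges: 1/50+2/25→1/10; 1/10+13/100→23/100; 4/25+17/100→33/100; 11/50+11/50→11/25; 23/100+33/100→14/25; 11/25+14/25→1. L = 133/50 ≈ 2.6600.
L − H = 2.6600 − 2.6058 = 0.054 bits.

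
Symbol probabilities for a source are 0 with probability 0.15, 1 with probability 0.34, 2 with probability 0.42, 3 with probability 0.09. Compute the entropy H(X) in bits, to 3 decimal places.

1.778 bits

H = −Σ pᵢ log₂ pᵢ.
−0.15·log₂(0.15) = 0.4105
−0.34·log₂(0.34) = 0.5292
−0.42·log₂(0.42) = 0.5256
−0.09·log₂(0.09) = 0.3127
Sum ≈ 1.7780 → 1.778 bits.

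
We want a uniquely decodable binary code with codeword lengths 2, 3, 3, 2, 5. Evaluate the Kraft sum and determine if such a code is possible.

0.78125; yes

With common denominator 2^5 = 32: Σ 2^(−ℓᵢ) = 8/32 + 4/32 + 4/32 + 8/32 + 1/32 = 25/32 = 0.78125.
Kraft's inequality requires Σ ≤ 1; here Σ = 0.78125 ≤ 1, so such a prefix code exists.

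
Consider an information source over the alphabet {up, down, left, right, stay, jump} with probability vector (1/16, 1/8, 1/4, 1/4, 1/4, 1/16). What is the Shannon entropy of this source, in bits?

2.375 bits

Each probability is a power of 1/2, so log₂(1/p) is an integer.
H = Σ p·log₂(1/p) = 1/16·4 + 1/8·3 + 1/4·2 + 1/4·2 + 1/4·2 + 1/16·4 = 2.375 bits.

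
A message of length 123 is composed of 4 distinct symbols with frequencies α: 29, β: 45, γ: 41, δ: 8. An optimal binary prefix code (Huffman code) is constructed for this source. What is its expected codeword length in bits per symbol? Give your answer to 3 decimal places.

Probabilities are the counts divided by 123.
Repeatedly combine the two least-probable nodes; the expected code length is the sum of the merged weights.
merge 8/123 + 29/123 → 37/123
merge 37/123 + 1/3 → 26/41
merge 15/41 + 26/41 → 1
L = 37/123 + 26/41 + 1 = 238/123 ≈ 1.935 bits/symbol.

1.935 bits/symbol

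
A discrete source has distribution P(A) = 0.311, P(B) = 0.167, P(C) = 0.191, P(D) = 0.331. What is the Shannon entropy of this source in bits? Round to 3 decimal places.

1.939 bits

H = −Σ pᵢ log₂ pᵢ.
−0.311·log₂(0.311) = 0.5240
−0.167·log₂(0.167) = 0.4312
−0.191·log₂(0.191) = 0.4562
−0.331·log₂(0.331) = 0.5280
Sum ≈ 1.9394 → 1.939 bits.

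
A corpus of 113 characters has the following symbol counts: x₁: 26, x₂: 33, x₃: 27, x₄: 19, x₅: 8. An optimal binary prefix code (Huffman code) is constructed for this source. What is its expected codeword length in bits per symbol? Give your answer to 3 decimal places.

2.239 bits/symbol

Probabilities are the counts divided by 113.
Repeatedly combine the two least-probable nodes; the expected code length is the sum of the merged weights.
merge 8/113 + 19/113 → 27/113
merge 26/113 + 27/113 → 53/113
merge 27/113 + 33/113 → 60/113
merge 53/113 + 60/113 → 1
L = 27/113 + 53/113 + 60/113 + 1 = 253/113 ≈ 2.239 bits/symbol.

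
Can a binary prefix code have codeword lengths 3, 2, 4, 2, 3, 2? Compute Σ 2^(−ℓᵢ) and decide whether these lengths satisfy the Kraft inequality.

1.0625; no

With common denominator 2^4 = 16: Σ 2^(−ℓᵢ) = 2/16 + 4/16 + 1/16 + 4/16 + 2/16 + 4/16 = 17/16 = 1.0625.
Kraft's inequality requires Σ ≤ 1; here Σ = 1.0625 > 1, so no such prefix code exists.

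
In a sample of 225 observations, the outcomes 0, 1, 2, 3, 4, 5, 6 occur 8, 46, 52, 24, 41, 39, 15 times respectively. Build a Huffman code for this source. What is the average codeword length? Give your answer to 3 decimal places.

Probabilities are the counts divided by 225.
Repeatedly combine the two least-probable nodes; the expected code length is the sum of the merged weights.
merge 8/225 + 1/15 → 23/225
merge 23/225 + 8/75 → 47/225
merge 13/75 + 41/225 → 16/45
merge 46/225 + 47/225 → 31/75
merge 52/225 + 16/45 → 44/75
merge 31/75 + 44/75 → 1
L = 23/225 + 47/225 + 16/45 + 31/75 + 44/75 + 1 = 8/3 ≈ 2.667 bits/symbol.

2.667 bits/symbol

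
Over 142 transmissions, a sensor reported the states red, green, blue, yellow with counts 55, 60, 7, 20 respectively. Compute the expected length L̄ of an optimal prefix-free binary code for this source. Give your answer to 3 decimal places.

Probabilities are the counts divided by 142.
Repeatedly combine the two least-probable nodes; the expected code length is the sum of the merged weights.
merge 7/142 + 10/71 → 27/142
merge 27/142 + 55/142 → 41/71
merge 30/71 + 41/71 → 1
L = 27/142 + 41/71 + 1 = 251/142 ≈ 1.768 bits/symbol.

1.768 bits/symbol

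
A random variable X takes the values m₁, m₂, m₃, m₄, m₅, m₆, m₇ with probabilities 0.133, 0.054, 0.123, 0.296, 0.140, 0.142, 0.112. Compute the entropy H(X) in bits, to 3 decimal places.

H = −Σ pᵢ log₂ pᵢ.
−0.133·log₂(0.133) = 0.3871
−0.054·log₂(0.054) = 0.2274
−0.123·log₂(0.123) = 0.3719
−0.296·log₂(0.296) = 0.5199
−0.140·log₂(0.140) = 0.3971
−0.142·log₂(0.142) = 0.3999
−0.112·log₂(0.112) = 0.3537
Sum ≈ 2.6570 → 2.657 bits.

2.657 bits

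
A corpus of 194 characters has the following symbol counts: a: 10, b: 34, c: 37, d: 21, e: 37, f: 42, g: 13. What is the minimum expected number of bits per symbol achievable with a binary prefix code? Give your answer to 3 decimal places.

2.711 bits/symbol

Probabilities are the counts divided by 194.
Repeatedly combine the two least-probable nodes; the expected code length is the sum of the merged weights.
merge 5/97 + 13/194 → 23/194
merge 21/194 + 23/194 → 22/97
merge 17/97 + 37/194 → 71/194
merge 37/194 + 21/97 → 79/194
merge 22/97 + 71/194 → 115/194
merge 79/194 + 115/194 → 1
L = 23/194 + 22/97 + 71/194 + 79/194 + 115/194 + 1 = 263/97 ≈ 2.711 bits/symbol.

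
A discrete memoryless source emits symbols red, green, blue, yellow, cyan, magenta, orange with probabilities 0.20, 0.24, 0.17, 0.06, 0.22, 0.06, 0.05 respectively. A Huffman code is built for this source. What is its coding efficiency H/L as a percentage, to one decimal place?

Entropy H = −Σ p log₂ p ≈ 2.5768 bits.
Huffman merges: 1/20+3/50→11/100; 3/50+11/100→17/100; 17/100+17/100→17/50; 1/5+11/50→21/50; 6/25+17/50→29/50; 21/50+29/50→1. L = 131/50 ≈ 2.6200.
Efficiency = H/L = 2.5768/2.6200 = 98.4%.

98.4%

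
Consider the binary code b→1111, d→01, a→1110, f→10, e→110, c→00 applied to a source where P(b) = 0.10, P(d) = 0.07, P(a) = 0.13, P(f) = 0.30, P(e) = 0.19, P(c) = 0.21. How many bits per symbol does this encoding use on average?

2.65 bits/symbol

L̄ = Σ pᵢ·ℓᵢ = 0.10·4 + 0.07·2 + 0.13·4 + 0.30·2 + 0.19·3 + 0.21·2 = 2.65 bits/symbol.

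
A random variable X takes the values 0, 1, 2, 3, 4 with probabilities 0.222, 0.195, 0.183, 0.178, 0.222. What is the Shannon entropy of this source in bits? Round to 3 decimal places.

H = −Σ pᵢ log₂ pᵢ.
−0.222·log₂(0.222) = 0.4820
−0.195·log₂(0.195) = 0.4599
−0.183·log₂(0.183) = 0.4484
−0.178·log₂(0.178) = 0.4432
−0.222·log₂(0.222) = 0.4820
Sum ≈ 2.3156 → 2.316 bits.

2.316 bits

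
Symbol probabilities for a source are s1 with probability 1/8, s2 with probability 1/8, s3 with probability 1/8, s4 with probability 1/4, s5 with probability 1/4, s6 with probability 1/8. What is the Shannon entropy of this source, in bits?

Each probability is a power of 1/2, so log₂(1/p) is an integer.
H = Σ p·log₂(1/p) = 1/8·3 + 1/8·3 + 1/8·3 + 1/4·2 + 1/4·2 + 1/8·3 = 2.5 bits.

2.5 bits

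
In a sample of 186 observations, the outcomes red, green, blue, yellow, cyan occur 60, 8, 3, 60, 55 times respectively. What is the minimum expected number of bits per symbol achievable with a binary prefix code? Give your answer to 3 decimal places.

Probabilities are the counts divided by 186.
Repeatedly combine the two least-probable nodes; the expected code length is the sum of the merged weights.
merge 1/62 + 4/93 → 11/186
merge 11/186 + 55/186 → 11/31
merge 10/31 + 10/31 → 20/31
merge 11/31 + 20/31 → 1
L = 11/186 + 11/31 + 20/31 + 1 = 383/186 ≈ 2.059 bits/symbol.

2.059 bits/symbol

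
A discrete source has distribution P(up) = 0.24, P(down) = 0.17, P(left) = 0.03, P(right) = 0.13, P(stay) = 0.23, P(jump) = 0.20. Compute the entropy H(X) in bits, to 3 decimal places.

2.415 bits

H = −Σ pᵢ log₂ pᵢ.
−0.24·log₂(0.24) = 0.4941
−0.17·log₂(0.17) = 0.4346
−0.03·log₂(0.03) = 0.1518
−0.13·log₂(0.13) = 0.3826
−0.23·log₂(0.23) = 0.4877
−0.20·log₂(0.20) = 0.4644
Sum ≈ 2.4152 → 2.415 bits.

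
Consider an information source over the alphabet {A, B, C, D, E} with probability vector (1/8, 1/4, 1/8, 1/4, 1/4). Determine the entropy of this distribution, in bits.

Each probability is a power of 1/2, so log₂(1/p) is an integer.
H = Σ p·log₂(1/p) = 1/8·3 + 1/4·2 + 1/8·3 + 1/4·2 + 1/4·2 = 2.25 bits.

2.25 bits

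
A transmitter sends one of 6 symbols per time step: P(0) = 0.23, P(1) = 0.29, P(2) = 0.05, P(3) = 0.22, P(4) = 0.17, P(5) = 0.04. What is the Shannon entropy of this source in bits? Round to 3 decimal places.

H = −Σ pᵢ log₂ pᵢ.
−0.23·log₂(0.23) = 0.4877
−0.29·log₂(0.29) = 0.5179
−0.05·log₂(0.05) = 0.2161
−0.22·log₂(0.22) = 0.4806
−0.17·log₂(0.17) = 0.4346
−0.04·log₂(0.04) = 0.1858
Sum ≈ 2.3226 → 2.323 bits.

2.323 bits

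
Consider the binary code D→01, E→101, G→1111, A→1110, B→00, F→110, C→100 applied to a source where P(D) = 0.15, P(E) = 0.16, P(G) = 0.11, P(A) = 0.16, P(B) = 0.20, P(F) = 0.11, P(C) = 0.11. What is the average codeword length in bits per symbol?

2.92 bits/symbol

L̄ = Σ pᵢ·ℓᵢ = 0.15·2 + 0.16·3 + 0.11·4 + 0.16·4 + 0.20·2 + 0.11·3 + 0.11·3 = 2.92 bits/symbol.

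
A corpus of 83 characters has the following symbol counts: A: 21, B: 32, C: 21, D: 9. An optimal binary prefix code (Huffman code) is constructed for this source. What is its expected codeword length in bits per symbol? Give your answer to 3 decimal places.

1.976 bits/symbol

Probabilities are the counts divided by 83.
Repeatedly combine the two least-probable nodes; the expected code length is the sum of the merged weights.
merge 9/83 + 21/83 → 30/83
merge 21/83 + 30/83 → 51/83
merge 32/83 + 51/83 → 1
L = 30/83 + 51/83 + 1 = 164/83 ≈ 1.976 bits/symbol.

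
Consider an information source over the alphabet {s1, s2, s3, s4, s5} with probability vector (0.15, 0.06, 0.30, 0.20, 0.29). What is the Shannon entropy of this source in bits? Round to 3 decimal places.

H = −Σ pᵢ log₂ pᵢ.
−0.15·log₂(0.15) = 0.4105
−0.06·log₂(0.06) = 0.2435
−0.30·log₂(0.30) = 0.5211
−0.20·log₂(0.20) = 0.4644
−0.29·log₂(0.29) = 0.5179
Sum ≈ 2.1575 → 2.157 bits.

2.157 bits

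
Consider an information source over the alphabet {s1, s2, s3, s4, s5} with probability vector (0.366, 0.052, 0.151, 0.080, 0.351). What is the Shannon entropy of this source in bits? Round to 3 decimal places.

1.986 bits

H = −Σ pᵢ log₂ pᵢ.
−0.366·log₂(0.366) = 0.5307
−0.052·log₂(0.052) = 0.2218
−0.151·log₂(0.151) = 0.4118
−0.080·log₂(0.080) = 0.2915
−0.351·log₂(0.351) = 0.5302
Sum ≈ 1.9860 → 1.986 bits.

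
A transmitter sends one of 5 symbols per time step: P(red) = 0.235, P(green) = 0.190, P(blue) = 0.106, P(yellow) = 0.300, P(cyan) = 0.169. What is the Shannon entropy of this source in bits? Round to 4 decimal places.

H = −Σ pᵢ log₂ pᵢ.
−0.235·log₂(0.235) = 0.4910
−0.190·log₂(0.190) = 0.4552
−0.106·log₂(0.106) = 0.3432
−0.300·log₂(0.300) = 0.5211
−0.169·log₂(0.169) = 0.4335
Sum ≈ 2.2440 → 2.2440 bits.

2.2440 bits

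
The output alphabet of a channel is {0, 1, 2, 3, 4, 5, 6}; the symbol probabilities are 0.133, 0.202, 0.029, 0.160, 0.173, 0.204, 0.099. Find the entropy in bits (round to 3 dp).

2.660 bits

H = −Σ pᵢ log₂ pᵢ.
−0.133·log₂(0.133) = 0.3871
−0.202·log₂(0.202) = 0.4661
−0.029·log₂(0.029) = 0.1481
−0.160·log₂(0.160) = 0.4230
−0.173·log₂(0.173) = 0.4379
−0.204·log₂(0.204) = 0.4678
−0.099·log₂(0.099) = 0.3303
Sum ≈ 2.6604 → 2.660 bits.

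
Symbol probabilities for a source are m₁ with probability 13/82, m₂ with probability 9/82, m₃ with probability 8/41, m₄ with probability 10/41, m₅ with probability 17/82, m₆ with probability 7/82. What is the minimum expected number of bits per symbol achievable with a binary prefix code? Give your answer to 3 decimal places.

Repeatedly combine the two least-probable nodes; the expected code length is the sum of the merged weights.
merge 7/82 + 9/82 → 8/41
merge 13/82 + 8/41 → 29/82
merge 8/41 + 17/82 → 33/82
merge 10/41 + 29/82 → 49/82
merge 33/82 + 49/82 → 1
L = 8/41 + 29/82 + 33/82 + 49/82 + 1 = 209/82 ≈ 2.549 bits/symbol.

2.549 bits/symbol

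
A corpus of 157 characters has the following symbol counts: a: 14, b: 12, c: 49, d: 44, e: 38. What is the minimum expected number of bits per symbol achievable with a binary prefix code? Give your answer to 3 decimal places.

Probabilities are the counts divided by 157.
Repeatedly combine the two least-probable nodes; the expected code length is the sum of the merged weights.
merge 12/157 + 14/157 → 26/157
merge 26/157 + 38/157 → 64/157
merge 44/157 + 49/157 → 93/157
merge 64/157 + 93/157 → 1
L = 26/157 + 64/157 + 93/157 + 1 = 340/157 ≈ 2.166 bits/symbol.

2.166 bits/symbol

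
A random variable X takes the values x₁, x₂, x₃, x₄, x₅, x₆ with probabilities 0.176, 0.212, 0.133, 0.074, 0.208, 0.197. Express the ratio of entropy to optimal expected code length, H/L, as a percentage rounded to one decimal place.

Entropy H = −Σ p log₂ p ≈ 2.5135 bits.
Huffman merges: 37/500+133/1000→207/1000; 22/125+197/1000→373/1000; 207/1000+26/125→83/200; 53/250+373/1000→117/200; 83/200+117/200→1. L = 129/50 ≈ 2.5800.
Efficiency = H/L = 2.5135/2.5800 = 97.4%.

97.4%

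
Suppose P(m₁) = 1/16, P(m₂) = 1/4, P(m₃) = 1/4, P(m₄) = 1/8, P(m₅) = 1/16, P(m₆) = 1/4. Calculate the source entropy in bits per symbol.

2.375 bits

Each probability is a power of 1/2, so log₂(1/p) is an integer.
H = Σ p·log₂(1/p) = 1/16·4 + 1/4·2 + 1/4·2 + 1/8·3 + 1/16·4 + 1/4·2 = 2.375 bits.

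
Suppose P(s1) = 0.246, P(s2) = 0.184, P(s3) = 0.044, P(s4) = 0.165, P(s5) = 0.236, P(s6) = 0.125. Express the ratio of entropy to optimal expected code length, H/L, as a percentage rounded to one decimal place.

Entropy H = −Σ p log₂ p ≈ 2.4409 bits.
Huffman merges: 11/250+1/8→169/1000; 33/200+169/1000→167/500; 23/125+59/250→21/50; 123/500+167/500→29/50; 21/50+29/50→1. L = 2503/1000 ≈ 2.5030.
Efficiency = H/L = 2.4409/2.5030 = 97.5%.

97.5%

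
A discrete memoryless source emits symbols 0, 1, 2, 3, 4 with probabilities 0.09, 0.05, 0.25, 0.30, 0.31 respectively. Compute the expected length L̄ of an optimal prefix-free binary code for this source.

2.14 bits/symbol

Repeatedly combine the two least-probable nodes; the expected code length is the sum of the merged weights.
merge 1/20 + 9/100 → 7/50
merge 7/50 + 1/4 → 39/100
merge 3/10 + 31/100 → 61/100
merge 39/100 + 61/100 → 1
L = 7/50 + 39/100 + 61/100 + 1 = 107/50 = 2.14 bits/symbol.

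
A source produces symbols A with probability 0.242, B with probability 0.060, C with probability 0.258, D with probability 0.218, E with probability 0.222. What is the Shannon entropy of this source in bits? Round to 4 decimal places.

2.2043 bits

H = −Σ pᵢ log₂ pᵢ.
−0.242·log₂(0.242) = 0.4954
−0.060·log₂(0.060) = 0.2435
−0.258·log₂(0.258) = 0.5043
−0.218·log₂(0.218) = 0.4791
−0.222·log₂(0.222) = 0.4820
Sum ≈ 2.2043 → 2.2043 bits.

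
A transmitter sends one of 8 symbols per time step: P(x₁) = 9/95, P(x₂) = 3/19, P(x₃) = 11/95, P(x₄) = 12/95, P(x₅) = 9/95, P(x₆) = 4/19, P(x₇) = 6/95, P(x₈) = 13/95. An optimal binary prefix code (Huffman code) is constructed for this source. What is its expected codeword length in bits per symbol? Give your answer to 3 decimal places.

2.947 bits/symbol

Repeatedly combine the two least-probable nodes; the expected code length is the sum of the merged weights.
merge 6/95 + 9/95 → 3/19
merge 9/95 + 11/95 → 4/19
merge 12/95 + 13/95 → 5/19
merge 3/19 + 3/19 → 6/19
merge 4/19 + 4/19 → 8/19
merge 5/19 + 6/19 → 11/19
merge 8/19 + 11/19 → 1
L = 3/19 + 4/19 + 5/19 + 6/19 + 8/19 + 11/19 + 1 = 56/19 ≈ 2.947 bits/symbol.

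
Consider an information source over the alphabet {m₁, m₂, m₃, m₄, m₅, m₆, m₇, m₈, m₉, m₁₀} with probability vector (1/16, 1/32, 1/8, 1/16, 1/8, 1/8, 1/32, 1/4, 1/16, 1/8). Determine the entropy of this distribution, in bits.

3.0625 bits

Each probability is a power of 1/2, so log₂(1/p) is an integer.
H = Σ p·log₂(1/p) = 1/16·4 + 1/32·5 + 1/8·3 + 1/16·4 + 1/8·3 + 1/8·3 + 1/32·5 + 1/4·2 + 1/16·4 + 1/8·3 = 3.0625 bits.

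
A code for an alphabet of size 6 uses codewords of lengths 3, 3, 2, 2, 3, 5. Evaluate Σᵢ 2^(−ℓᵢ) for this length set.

With common denominator 2^5 = 32: Σ 2^(−ℓᵢ) = 4/32 + 4/32 + 8/32 + 8/32 + 4/32 + 1/32 = 29/32 = 0.90625.

0.90625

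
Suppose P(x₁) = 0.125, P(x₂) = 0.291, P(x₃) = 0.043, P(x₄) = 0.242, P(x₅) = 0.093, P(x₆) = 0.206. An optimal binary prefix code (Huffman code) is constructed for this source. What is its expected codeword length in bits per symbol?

2.397 bits/symbol

Repeatedly combine the two least-probable nodes; the expected code length is the sum of the merged weights.
merge 43/1000 + 93/1000 → 17/125
merge 1/8 + 17/125 → 261/1000
merge 103/500 + 121/500 → 56/125
merge 261/1000 + 291/1000 → 69/125
merge 56/125 + 69/125 → 1
L = 17/125 + 261/1000 + 56/125 + 69/125 + 1 = 2397/1000 = 2.397 bits/symbol.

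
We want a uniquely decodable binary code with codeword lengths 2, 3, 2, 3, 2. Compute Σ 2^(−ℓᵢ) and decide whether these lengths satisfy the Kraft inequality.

1; yes

With common denominator 2^3 = 8: Σ 2^(−ℓᵢ) = 2/8 + 1/8 + 2/8 + 1/8 + 2/8 = 8/8 = 1.
Kraft's inequality requires Σ ≤ 1; here Σ = 1 ≤ 1, so such a prefix code exists.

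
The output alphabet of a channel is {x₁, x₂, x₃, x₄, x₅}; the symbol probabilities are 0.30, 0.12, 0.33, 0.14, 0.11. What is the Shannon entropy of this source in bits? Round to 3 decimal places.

2.163 bits

H = −Σ pᵢ log₂ pᵢ.
−0.30·log₂(0.30) = 0.5211
−0.12·log₂(0.12) = 0.3671
−0.33·log₂(0.33) = 0.5278
−0.14·log₂(0.14) = 0.3971
−0.11·log₂(0.11) = 0.3503
Sum ≈ 2.1634 → 2.163 bits.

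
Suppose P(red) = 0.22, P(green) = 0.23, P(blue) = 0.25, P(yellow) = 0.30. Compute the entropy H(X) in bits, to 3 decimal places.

1.989 bits

H = −Σ pᵢ log₂ pᵢ.
−0.22·log₂(0.22) = 0.4806
−0.23·log₂(0.23) = 0.4877
−0.25·log₂(0.25) = 0.5000
−0.30·log₂(0.30) = 0.5211
Sum ≈ 1.9893 → 1.989 bits.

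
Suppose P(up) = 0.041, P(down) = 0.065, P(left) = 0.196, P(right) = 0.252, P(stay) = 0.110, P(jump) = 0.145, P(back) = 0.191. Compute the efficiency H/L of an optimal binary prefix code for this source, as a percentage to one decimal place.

Entropy H = −Σ p log₂ p ≈ 2.6176 bits.
Huffman merges: 41/1000+13/200→53/500; 53/500+11/100→27/125; 29/200+191/1000→42/125; 49/250+27/125→103/250; 63/250+42/125→147/250; 103/250+147/250→1. L = 1329/500 ≈ 2.6580.
Efficiency = H/L = 2.6176/2.6580 = 98.5%.

98.5%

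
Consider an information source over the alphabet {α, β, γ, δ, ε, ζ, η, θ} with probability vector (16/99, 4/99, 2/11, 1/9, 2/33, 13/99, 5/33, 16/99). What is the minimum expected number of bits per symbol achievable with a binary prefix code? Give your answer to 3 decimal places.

2.919 bits/symbol

Repeatedly combine the two least-probable nodes; the expected code length is the sum of the merged weights.
merge 4/99 + 2/33 → 10/99
merge 10/99 + 1/9 → 7/33
merge 13/99 + 5/33 → 28/99
merge 16/99 + 16/99 → 32/99
merge 2/11 + 7/33 → 13/33
merge 28/99 + 32/99 → 20/33
merge 13/33 + 20/33 → 1
L = 10/99 + 7/33 + 28/99 + 32/99 + 13/33 + 20/33 + 1 = 289/99 ≈ 2.919 bits/symbol.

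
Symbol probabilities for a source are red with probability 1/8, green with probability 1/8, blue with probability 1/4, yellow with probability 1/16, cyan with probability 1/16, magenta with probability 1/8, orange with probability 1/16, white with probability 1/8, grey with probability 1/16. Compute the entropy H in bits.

Each probability is a power of 1/2, so log₂(1/p) is an integer.
H = Σ p·log₂(1/p) = 1/8·3 + 1/8·3 + 1/4·2 + 1/16·4 + 1/16·4 + 1/8·3 + 1/16·4 + 1/8·3 + 1/16·4 = 3 bits.

3 bits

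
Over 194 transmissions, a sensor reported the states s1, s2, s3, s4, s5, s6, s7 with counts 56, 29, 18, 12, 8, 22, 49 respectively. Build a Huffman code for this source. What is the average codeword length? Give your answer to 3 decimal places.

Probabilities are the counts divided by 194.
Repeatedly combine the two least-probable nodes; the expected code length is the sum of the merged weights.
merge 4/97 + 6/97 → 10/97
merge 9/97 + 10/97 → 19/97
merge 11/97 + 29/194 → 51/194
merge 19/97 + 49/194 → 87/194
merge 51/194 + 28/97 → 107/194
merge 87/194 + 107/194 → 1
L = 10/97 + 19/97 + 51/194 + 87/194 + 107/194 + 1 = 497/194 ≈ 2.562 bits/symbol.

2.562 bits/symbol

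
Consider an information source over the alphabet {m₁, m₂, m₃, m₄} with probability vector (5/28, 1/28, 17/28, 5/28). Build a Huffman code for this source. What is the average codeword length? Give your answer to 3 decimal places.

Repeatedly combine the two least-probable nodes; the expected code length is the sum of the merged weights.
merge 1/28 + 5/28 → 3/14
merge 5/28 + 3/14 → 11/28
merge 11/28 + 17/28 → 1
L = 3/14 + 11/28 + 1 = 45/28 ≈ 1.607 bits/symbol.

1.607 bits/symbol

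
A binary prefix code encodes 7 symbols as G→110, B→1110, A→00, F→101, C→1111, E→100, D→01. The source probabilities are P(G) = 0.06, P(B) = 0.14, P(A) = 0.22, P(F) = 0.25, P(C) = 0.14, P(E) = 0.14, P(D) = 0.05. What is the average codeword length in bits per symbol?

L̄ = Σ pᵢ·ℓᵢ = 0.06·3 + 0.14·4 + 0.22·2 + 0.25·3 + 0.14·4 + 0.14·3 + 0.05·2 = 3.01 bits/symbol.

3.01 bits/symbol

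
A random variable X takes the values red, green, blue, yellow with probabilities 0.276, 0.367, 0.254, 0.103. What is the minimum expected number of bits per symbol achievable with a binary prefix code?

Repeatedly combine the two least-probable nodes; the expected code length is the sum of the merged weights.
merge 103/1000 + 127/500 → 357/1000
merge 69/250 + 357/1000 → 633/1000
merge 367/1000 + 633/1000 → 1
L = 357/1000 + 633/1000 + 1 = 199/100 = 1.99 bits/symbol.

1.99 bits/symbol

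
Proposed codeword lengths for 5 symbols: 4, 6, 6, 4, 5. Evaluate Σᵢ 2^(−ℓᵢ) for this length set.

0.1875

With common denominator 2^6 = 64: Σ 2^(−ℓᵢ) = 4/64 + 1/64 + 1/64 + 4/64 + 2/64 = 12/64 = 0.1875.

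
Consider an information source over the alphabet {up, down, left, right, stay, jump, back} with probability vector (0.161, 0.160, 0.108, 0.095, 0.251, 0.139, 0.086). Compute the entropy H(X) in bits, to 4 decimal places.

2.7173 bits

H = −Σ pᵢ log₂ pᵢ.
−0.161·log₂(0.161) = 0.4242
−0.160·log₂(0.160) = 0.4230
−0.108·log₂(0.108) = 0.3468
−0.095·log₂(0.095) = 0.3226
−0.251·log₂(0.251) = 0.5006
−0.139·log₂(0.139) = 0.3957
−0.086·log₂(0.086) = 0.3044
Sum ≈ 2.7173 → 2.7173 bits.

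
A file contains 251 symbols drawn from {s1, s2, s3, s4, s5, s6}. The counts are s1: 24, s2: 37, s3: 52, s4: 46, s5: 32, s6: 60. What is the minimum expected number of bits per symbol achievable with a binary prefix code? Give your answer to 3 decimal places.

2.554 bits/symbol

Probabilities are the counts divided by 251.
Repeatedly combine the two least-probable nodes; the expected code length is the sum of the merged weights.
merge 24/251 + 32/251 → 56/251
merge 37/251 + 46/251 → 83/251
merge 52/251 + 56/251 → 108/251
merge 60/251 + 83/251 → 143/251
merge 108/251 + 143/251 → 1
L = 56/251 + 83/251 + 108/251 + 143/251 + 1 = 641/251 ≈ 2.554 bits/symbol.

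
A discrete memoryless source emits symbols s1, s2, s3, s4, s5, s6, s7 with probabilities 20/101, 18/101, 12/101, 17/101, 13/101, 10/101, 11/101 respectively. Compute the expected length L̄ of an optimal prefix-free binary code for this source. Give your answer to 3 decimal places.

2.802 bits/symbol

Repeatedly combine the two least-probable nodes; the expected code length is the sum of the merged weights.
merge 10/101 + 11/101 → 21/101
merge 12/101 + 13/101 → 25/101
merge 17/101 + 18/101 → 35/101
merge 20/101 + 21/101 → 41/101
merge 25/101 + 35/101 → 60/101
merge 41/101 + 60/101 → 1
L = 21/101 + 25/101 + 35/101 + 41/101 + 60/101 + 1 = 283/101 ≈ 2.802 bits/symbol.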